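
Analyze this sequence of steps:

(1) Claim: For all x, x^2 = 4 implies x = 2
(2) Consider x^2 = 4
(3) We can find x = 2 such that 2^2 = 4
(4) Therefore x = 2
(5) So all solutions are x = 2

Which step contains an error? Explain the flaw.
Step 4: Therefore x = 2

Step 4 incorrectly concludes that x = 2 is the only solution. The proof shows that x = 2 is A solution (existence), but does not show it is the ONLY solution (uniqueness). In fact, x = -2 is also a solution since (-2)^2 = 4. Finding one solution doesn't prove there are no others.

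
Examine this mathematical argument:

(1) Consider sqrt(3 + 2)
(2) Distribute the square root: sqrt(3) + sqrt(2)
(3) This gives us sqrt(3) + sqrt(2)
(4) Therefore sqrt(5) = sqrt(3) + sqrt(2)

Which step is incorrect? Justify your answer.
Step 2: Distribute the square root: sqrt(3) + sqrt(2)

Step 2 incorrectly 'distributes' the square root over addition. The square root function does not distribute: sqrt(a + b) ≠ sqrt(a) + sqrt(b). In fact, sqrt(3 + 2) = sqrt(5) ≈ 2.2361, while sqrt(3) + sqrt(2) ≈ 3.1463.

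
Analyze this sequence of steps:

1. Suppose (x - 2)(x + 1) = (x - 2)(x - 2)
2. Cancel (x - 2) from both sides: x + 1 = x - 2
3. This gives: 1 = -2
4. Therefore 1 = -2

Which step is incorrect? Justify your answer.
Step 2: Cancel (x - 2) from both sides: x + 1 = x - 2

Step 2 cancels (x - 2) from both sides. This is only valid if (x - 2) ≠ 0, i.e., x ≠ 2. When x = 2, both sides equal zero regardless of the other factors. The correct approach requires considering x = 2 as a separate case.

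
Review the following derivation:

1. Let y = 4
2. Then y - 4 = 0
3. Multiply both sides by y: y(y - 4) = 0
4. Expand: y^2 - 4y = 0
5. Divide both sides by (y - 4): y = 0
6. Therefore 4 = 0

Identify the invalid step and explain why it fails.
Step 5: Divide both sides by (y - 4): y = 0

Step 5 divides both sides by (y - 4). However, since y = 4, we have (y - 4) = 0. Division by zero is undefined, making this step invalid.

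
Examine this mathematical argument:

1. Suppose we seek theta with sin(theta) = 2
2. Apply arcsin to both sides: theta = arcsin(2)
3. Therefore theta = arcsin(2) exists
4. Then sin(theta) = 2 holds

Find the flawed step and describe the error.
Step 2: Apply arcsin to both sides: theta = arcsin(2)

Step 2 applies arcsin to 2. However, arcsin(x) is only defined for x in [-1, 1] because sin(theta) can only produce values in that range. Since |2| > 1, arcsin(2) is undefined. There is no angle whose sine equals 2.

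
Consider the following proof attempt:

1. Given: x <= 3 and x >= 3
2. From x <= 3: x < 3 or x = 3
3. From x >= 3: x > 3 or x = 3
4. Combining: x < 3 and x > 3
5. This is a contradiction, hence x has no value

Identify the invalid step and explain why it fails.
Step 4: Combining: x < 3 and x > 3

Step 4 incorrectly combines the conditions. From x <= 3 and x >= 3, the intersection is x = 3. The error treats the 'or' cases as 'and' requirements. The correct conclusion is that x = 3 is the unique solution, not that no solution exists.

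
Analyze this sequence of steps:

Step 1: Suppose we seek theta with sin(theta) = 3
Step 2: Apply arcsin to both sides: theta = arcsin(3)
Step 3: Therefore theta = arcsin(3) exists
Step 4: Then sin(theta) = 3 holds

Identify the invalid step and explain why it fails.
Step 2: Apply arcsin to both sides: theta = arcsin(3)

Step 2 applies arcsin to 3. However, arcsin(x) is only defined for x in [-1, 1] because sin(theta) can only produce values in that range. Since |3| > 1, arcsin(3) is undefined. There is no angle whose sine equals 3.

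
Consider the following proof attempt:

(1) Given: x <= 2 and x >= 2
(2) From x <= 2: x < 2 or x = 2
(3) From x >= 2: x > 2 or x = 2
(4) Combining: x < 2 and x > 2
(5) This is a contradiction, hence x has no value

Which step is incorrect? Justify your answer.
Step 4: Combining: x < 2 and x > 2

Step 4 incorrectly combines the conditions. From x <= 2 and x >= 2, the intersection is x = 2. The error treats the 'or' cases as 'and' requirements. The correct conclusion is that x = 2 is the unique solution, not that no solution exists.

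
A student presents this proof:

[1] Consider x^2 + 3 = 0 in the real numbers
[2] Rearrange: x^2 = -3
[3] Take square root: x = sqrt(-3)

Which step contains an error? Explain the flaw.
Step 3: Take square root: x = sqrt(-3)

Step 3 takes the square root of -3, which is negative. In the real number system, the square root of a negative number is undefined. The equation x^2 + 3 = 0 has no real solutions. Square roots of negative numbers only exist in the complex numbers.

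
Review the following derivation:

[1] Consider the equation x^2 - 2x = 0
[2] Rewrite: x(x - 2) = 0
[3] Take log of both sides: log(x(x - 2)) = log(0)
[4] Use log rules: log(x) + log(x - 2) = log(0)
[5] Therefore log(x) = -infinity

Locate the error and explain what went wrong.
Step 3: Take log of both sides: log(x(x - 2)) = log(0)

Step 3 takes the logarithm of both sides, resulting in log(0) on the right side. The logarithm is only defined for positive numbers; log(0) is undefined (approaches negative infinity). This operation is invalid.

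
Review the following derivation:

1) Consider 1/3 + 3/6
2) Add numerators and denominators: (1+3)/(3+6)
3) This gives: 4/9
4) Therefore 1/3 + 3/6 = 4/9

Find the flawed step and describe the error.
Step 2: Add numerators and denominators: (1+3)/(3+6)

Step 2 incorrectly adds fractions by separately adding numerators and denominators. This is wrong. The correct method requires a common denominator: 1/3 + 3/6 = (1×6 + 3×3)/(3×6) = 15/18 = 5/6. The method used gives 4/9, which is different.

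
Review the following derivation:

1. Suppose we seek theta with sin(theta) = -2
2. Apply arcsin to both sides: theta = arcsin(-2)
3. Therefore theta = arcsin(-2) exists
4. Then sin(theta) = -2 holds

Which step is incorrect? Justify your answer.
Step 2: Apply arcsin to both sides: theta = arcsin(-2)

Step 2 applies arcsin to -2. However, arcsin(x) is only defined for x in [-1, 1] because sin(theta) can only produce values in that range. Since |-2| > 1, arcsin(-2) is undefined. There is no angle whose sine equals -2.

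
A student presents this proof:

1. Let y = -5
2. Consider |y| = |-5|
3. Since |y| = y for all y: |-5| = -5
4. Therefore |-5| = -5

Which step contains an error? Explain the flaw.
Step 3: Since |y| = y for all y: |-5| = -5

Step 3 incorrectly states that |y| = y for all y. The correct definition is |y| = y when y >= 0, and |y| = -y when y < 0. Since -5 < 0, we have |-5| = -(-5) = 5, not -5.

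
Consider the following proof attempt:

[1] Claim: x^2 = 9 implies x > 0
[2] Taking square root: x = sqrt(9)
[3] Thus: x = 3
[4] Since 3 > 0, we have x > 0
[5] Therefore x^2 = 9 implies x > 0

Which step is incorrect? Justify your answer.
Step 2: Taking square root: x = sqrt(9)

Step 2 takes the square root and assumes the positive root only. The equation x^2 = 9 actually has two solutions: x = 3 and x = -3. The proof silently assumes x > 0 without justification, then uses this assumption to conclude x > 0, which is circular. The counterexample x = -3 shows the claim is false.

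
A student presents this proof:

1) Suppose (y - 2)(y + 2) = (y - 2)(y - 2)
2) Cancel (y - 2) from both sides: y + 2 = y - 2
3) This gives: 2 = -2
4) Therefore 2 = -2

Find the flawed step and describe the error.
Step 2: Cancel (y - 2) from both sides: y + 2 = y - 2

Step 2 cancels (y - 2) from both sides. This is only valid if (y - 2) ≠ 0, i.e., y ≠ 2. When y = 2, both sides equal zero regardless of the other factors. The correct approach requires considering y = 2 as a separate case.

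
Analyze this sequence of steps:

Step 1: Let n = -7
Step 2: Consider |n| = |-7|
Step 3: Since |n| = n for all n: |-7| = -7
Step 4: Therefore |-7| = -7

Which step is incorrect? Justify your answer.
Step 3: Since |n| = n for all n: |-7| = -7

Step 3 incorrectly states that |n| = n for all n. The correct definition is |n| = n when n >= 0, and |n| = -n when n < 0. Since -7 < 0, we have |-7| = -(-7) = 7, not -7.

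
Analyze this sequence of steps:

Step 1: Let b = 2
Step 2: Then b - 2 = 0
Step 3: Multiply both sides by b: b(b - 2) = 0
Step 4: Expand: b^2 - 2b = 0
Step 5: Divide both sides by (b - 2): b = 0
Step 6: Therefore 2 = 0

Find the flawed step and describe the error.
Step 5: Divide both sides by (b - 2): b = 0

Step 5 divides both sides by (b - 2). However, since b = 2, we have (b - 2) = 0. Division by zero is undefined, making this step invalid.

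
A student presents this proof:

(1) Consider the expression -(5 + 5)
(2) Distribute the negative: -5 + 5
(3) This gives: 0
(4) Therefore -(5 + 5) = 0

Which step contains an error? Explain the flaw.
Step 2: Distribute the negative: -5 + 5

Step 2 incorrectly distributes the negative sign. The correct distribution is -(5 + 5) = -5 - 5 = -10. The negative must be applied to both terms, not just the first. The error treats -(5 + 5) as -5 + 5, which equals 0 instead of -10.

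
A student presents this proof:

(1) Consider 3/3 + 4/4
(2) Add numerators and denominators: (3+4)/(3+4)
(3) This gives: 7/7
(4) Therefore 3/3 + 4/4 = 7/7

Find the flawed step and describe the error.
Step 2: Add numerators and denominators: (3+4)/(3+4)

Step 2 incorrectly adds fractions by separately adding numerators and denominators. This is wrong. The correct method requires a common denominator: 3/3 + 4/4 = (3×4 + 4×3)/(3×4) = 24/12 = 2. The method used gives 7/7, which is different.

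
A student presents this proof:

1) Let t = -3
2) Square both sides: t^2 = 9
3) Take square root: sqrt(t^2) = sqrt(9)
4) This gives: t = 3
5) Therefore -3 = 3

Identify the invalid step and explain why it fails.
Step 4: This gives: t = 3

Step 4 incorrectly states that sqrt(t^2) = t. The correct identity is sqrt(t^2) = |t|. Since t = -3 < 0, we have sqrt(t^2) = |-3| = 3, not t = -3.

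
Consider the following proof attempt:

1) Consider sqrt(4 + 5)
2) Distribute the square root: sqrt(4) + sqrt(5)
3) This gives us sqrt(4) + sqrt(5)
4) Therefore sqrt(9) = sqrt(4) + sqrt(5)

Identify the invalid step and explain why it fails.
Step 2: Distribute the square root: sqrt(4) + sqrt(5)

Step 2 incorrectly 'distributes' the square root over addition. The square root function does not distribute: sqrt(a + b) ≠ sqrt(a) + sqrt(b). In fact, sqrt(4 + 5) = sqrt(9) ≈ 3.0000, while sqrt(4) + sqrt(5) ≈ 4.2361.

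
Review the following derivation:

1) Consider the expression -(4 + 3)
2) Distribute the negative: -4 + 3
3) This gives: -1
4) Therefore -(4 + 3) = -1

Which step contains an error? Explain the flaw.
Step 2: Distribute the negative: -4 + 3

Step 2 incorrectly distributes the negative sign. The correct distribution is -(4 + 3) = -4 - 3 = -7. The negative must be applied to both terms, not just the first. The error treats -(4 + 3) as -4 + 3, which equals -1 instead of -7.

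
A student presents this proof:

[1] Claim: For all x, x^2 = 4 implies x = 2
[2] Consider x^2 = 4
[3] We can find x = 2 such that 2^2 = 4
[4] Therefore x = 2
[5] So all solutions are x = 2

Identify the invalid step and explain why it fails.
Step 4: Therefore x = 2

Step 4 incorrectly concludes that x = 2 is the only solution. The proof shows that x = 2 is A solution (existence), but does not show it is the ONLY solution (uniqueness). In fact, x = -2 is also a solution since (-2)^2 = 4. Finding one solution doesn't prove there are no others.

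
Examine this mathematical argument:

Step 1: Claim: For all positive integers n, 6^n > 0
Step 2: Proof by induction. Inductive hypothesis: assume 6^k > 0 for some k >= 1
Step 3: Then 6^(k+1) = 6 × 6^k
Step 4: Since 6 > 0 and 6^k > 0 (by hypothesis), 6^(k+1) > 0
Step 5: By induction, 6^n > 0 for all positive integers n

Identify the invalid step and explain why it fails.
Step 5: By induction, 6^n > 0 for all positive integers n

Step 5 concludes the proof by induction, but no base case was ever established. A valid induction proof requires: (1) a base case proving 6^1 > 0, and (2) an inductive step showing IF 6^k > 0 THEN 6^(k+1) > 0. Steps 2-4 correctly establish the inductive step, but without the base case the conclusion in step 5 does not follow.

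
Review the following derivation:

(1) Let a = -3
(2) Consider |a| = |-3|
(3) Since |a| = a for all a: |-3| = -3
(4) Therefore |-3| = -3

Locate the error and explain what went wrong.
Step 3: Since |a| = a for all a: |-3| = -3

Step 3 incorrectly states that |a| = a for all a. The correct definition is |a| = a when a >= 0, and |a| = -a when a < 0. Since -3 < 0, we have |-3| = -(-3) = 3, not -3.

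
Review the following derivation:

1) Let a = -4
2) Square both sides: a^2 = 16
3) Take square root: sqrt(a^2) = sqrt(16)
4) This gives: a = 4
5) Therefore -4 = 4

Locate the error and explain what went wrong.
Step 4: This gives: a = 4

Step 4 incorrectly states that sqrt(a^2) = a. The correct identity is sqrt(a^2) = |a|. Since a = -4 < 0, we have sqrt(a^2) = |-4| = 4, not a = -4.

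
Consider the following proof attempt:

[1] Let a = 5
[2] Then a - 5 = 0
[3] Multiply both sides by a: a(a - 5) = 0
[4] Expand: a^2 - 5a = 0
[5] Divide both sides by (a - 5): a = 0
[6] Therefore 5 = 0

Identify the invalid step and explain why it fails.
Step 5: Divide both sides by (a - 5): a = 0

Step 5 divides both sides by (a - 5). However, since a = 5, we have (a - 5) = 0. Division by zero is undefined, making this step invalid.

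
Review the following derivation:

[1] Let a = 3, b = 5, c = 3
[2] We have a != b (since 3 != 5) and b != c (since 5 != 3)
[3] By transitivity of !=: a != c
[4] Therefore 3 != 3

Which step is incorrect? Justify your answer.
Step 3: By transitivity of !=: a != c

Step 3 incorrectly applies transitivity to the '!=' relation. Transitivity states: if a R b and b R c, then a R c. However, '!=' is not transitive. Counterexample: 3 != 5 and 5 != 3, but 3 = 3 (both equal 3). Transitivity holds for relations like <, <=, =, but not for !=.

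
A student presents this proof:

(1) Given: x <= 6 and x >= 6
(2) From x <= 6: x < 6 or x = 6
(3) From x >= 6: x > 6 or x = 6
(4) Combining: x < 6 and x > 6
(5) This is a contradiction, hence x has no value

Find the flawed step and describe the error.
Step 4: Combining: x < 6 and x > 6

Step 4 incorrectly combines the conditions. From x <= 6 and x >= 6, the intersection is x = 6. The error treats the 'or' cases as 'and' requirements. The correct conclusion is that x = 6 is the unique solution, not that no solution exists.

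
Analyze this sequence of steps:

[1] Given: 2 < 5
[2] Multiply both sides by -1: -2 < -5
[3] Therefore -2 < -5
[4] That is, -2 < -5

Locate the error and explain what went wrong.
Step 2: Multiply both sides by -1: -2 < -5

Step 2 multiplies both sides by -1 but fails to reverse the inequality sign. When multiplying (or dividing) an inequality by a negative number, the direction must be reversed. Since 2 < 5, we should get -2 > -5, i.e., -2 > -5.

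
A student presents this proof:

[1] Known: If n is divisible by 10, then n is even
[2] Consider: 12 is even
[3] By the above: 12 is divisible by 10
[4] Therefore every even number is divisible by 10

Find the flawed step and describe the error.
Step 3: By the above: 12 is divisible by 10

Step 3 commits the fallacy of affirming the consequent. The known fact 'divisible by 10 → even' does NOT imply 'even → divisible by 10'. That would be the converse, which is false. For example, 12 is even but 12 ÷ 10 = 1.20, which is not an integer.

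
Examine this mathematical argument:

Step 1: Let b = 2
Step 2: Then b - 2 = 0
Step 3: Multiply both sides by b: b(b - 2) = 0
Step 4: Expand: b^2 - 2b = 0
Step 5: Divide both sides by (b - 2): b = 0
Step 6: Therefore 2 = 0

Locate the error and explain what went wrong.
Step 5: Divide both sides by (b - 2): b = 0

Step 5 divides both sides by (b - 2). However, since b = 2, we have (b - 2) = 0. Division by zero is undefined, making this step invalid.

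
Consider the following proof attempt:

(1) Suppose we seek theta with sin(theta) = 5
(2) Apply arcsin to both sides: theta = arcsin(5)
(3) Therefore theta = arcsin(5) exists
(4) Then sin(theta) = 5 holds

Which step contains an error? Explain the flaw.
Step 2: Apply arcsin to both sides: theta = arcsin(5)

Step 2 applies arcsin to 5. However, arcsin(x) is only defined for x in [-1, 1] because sin(theta) can only produce values in that range. Since |5| > 1, arcsin(5) is undefined. There is no angle whose sine equals 5.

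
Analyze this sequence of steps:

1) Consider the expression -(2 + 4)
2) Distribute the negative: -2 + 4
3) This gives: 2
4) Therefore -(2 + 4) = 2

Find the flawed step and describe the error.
Step 2: Distribute the negative: -2 + 4

Step 2 incorrectly distributes the negative sign. The correct distribution is -(2 + 4) = -2 - 4 = -6. The negative must be applied to both terms, not just the first. The error treats -(2 + 4) as -2 + 4, which equals 2 instead of -6.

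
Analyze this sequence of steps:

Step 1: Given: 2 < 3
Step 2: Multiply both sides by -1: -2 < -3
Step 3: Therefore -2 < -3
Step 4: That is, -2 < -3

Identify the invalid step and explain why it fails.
Step 2: Multiply both sides by -1: -2 < -3

Step 2 multiplies both sides by -1 but fails to reverse the inequality sign. When multiplying (or dividing) an inequality by a negative number, the direction must be reversed. Since 2 < 3, we should get -2 > -3, i.e., -2 > -3.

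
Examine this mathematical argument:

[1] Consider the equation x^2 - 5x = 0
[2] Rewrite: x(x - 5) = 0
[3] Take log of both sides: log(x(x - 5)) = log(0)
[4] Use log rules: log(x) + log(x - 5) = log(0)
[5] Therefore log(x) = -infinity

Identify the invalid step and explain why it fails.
Step 3: Take log of both sides: log(x(x - 5)) = log(0)

Step 3 takes the logarithm of both sides, resulting in log(0) on the right side. The logarithm is only defined for positive numbers; log(0) is undefined (approaches negative infinity). This operation is invalid.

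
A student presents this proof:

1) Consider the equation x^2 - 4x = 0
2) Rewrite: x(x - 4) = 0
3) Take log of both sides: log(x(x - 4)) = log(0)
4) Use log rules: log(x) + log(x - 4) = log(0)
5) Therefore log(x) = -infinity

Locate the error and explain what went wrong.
Step 3: Take log of both sides: log(x(x - 4)) = log(0)

Step 3 takes the logarithm of both sides, resulting in log(0) on the right side. The logarithm is only defined for positive numbers; log(0) is undefined (approaches negative infinity). This operation is invalid.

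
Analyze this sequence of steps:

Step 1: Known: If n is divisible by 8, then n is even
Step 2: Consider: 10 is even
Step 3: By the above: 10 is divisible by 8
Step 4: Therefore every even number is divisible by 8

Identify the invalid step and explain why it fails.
Step 3: By the above: 10 is divisible by 8

Step 3 commits the fallacy of affirming the consequent. The known fact 'divisible by 8 → even' does NOT imply 'even → divisible by 8'. That would be the converse, which is false. For example, 10 is even but 10 ÷ 8 = 1.25, which is not an integer.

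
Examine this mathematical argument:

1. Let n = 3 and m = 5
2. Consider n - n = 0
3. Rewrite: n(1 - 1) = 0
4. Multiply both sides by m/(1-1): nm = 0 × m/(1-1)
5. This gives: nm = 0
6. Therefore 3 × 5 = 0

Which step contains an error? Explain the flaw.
Step 4: Multiply both sides by m/(1-1): nm = 0 × m/(1-1)

Step 4 multiplies both sides by m/(1-1). However, 1-1 = 0, so this is multiplication by m/0, which is undefined. We cannot multiply by an undefined expression.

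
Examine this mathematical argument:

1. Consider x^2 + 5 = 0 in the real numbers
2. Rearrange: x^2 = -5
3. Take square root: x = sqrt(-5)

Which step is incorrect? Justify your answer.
Step 3: Take square root: x = sqrt(-5)

Step 3 takes the square root of -5, which is negative. In the real number system, the square root of a negative number is undefined. The equation x^2 + 5 = 0 has no real solutions. Square roots of negative numbers only exist in the complex numbers.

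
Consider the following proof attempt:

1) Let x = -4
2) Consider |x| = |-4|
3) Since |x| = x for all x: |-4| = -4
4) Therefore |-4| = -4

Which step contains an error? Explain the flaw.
Step 3: Since |x| = x for all x: |-4| = -4

Step 3 incorrectly states that |x| = x for all x. The correct definition is |x| = x when x >= 0, and |x| = -x when x < 0. Since -4 < 0, we have |-4| = -(-4) = 4, not -4.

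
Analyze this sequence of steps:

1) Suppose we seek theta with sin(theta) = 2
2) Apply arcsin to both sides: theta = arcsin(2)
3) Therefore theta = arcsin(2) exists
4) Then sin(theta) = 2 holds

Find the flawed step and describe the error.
Step 2: Apply arcsin to both sides: theta = arcsin(2)

Step 2 applies arcsin to 2. However, arcsin(x) is only defined for x in [-1, 1] because sin(theta) can only produce values in that range. Since |2| > 1, arcsin(2) is undefined. There is no angle whose sine equals 2.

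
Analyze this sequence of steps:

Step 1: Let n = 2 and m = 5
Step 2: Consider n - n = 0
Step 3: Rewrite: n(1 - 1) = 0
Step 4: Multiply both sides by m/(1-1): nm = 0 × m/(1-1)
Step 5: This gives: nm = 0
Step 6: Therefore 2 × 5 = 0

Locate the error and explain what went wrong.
Step 4: Multiply both sides by m/(1-1): nm = 0 × m/(1-1)

Step 4 multiplies both sides by m/(1-1). However, 1-1 = 0, so this is multiplication by m/0, which is undefined. We cannot multiply by an undefined expression.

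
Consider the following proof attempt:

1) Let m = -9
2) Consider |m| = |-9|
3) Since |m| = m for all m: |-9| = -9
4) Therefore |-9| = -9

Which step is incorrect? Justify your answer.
Step 3: Since |m| = m for all m: |-9| = -9

Step 3 incorrectly states that |m| = m for all m. The correct definition is |m| = m when m >= 0, and |m| = -m when m < 0. Since -9 < 0, we have |-9| = -(-9) = 9, not -9.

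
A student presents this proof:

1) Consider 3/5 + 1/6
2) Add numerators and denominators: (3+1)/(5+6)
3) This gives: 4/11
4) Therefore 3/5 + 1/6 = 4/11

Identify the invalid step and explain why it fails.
Step 2: Add numerators and denominators: (3+1)/(5+6)

Step 2 incorrectly adds fractions by separately adding numerators and denominators. This is wrong. The correct method requires a common denominator: 3/5 + 1/6 = (3×6 + 1×5)/(5×6) = 23/30 = 23/30. The method used gives 4/11, which is different.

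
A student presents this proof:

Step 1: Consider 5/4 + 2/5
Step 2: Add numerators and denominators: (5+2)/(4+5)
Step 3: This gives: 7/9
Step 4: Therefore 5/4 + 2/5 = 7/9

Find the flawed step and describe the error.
Step 2: Add numerators and denominators: (5+2)/(4+5)

Step 2 incorrectly adds fractions by separately adding numerators and denominators. This is wrong. The correct method requires a common denominator: 5/4 + 2/5 = (5×5 + 2×4)/(4×5) = 33/20 = 33/20. The method used gives 7/9, which is different.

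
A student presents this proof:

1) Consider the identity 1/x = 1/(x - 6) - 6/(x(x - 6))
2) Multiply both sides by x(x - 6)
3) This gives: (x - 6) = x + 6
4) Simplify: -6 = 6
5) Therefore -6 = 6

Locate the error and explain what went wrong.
Step 3: This gives: (x - 6) = x + 6

Step 3 makes a sign error when clearing denominators. Multiplying -6/(x(x - 6)) by x(x - 6) gives -6, not +6. The correct result is (x - 6) = x - 6, which is trivially true, not (x - 6) = x + 6. (Step 1 is a valid identity: 1/(x - 6) - 6/(x(x - 6)) = (x - 6)/(x(x - 6)) = 1/x.)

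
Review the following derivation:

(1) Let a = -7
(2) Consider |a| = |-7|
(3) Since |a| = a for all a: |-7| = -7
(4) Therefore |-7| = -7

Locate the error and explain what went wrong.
Step 3: Since |a| = a for all a: |-7| = -7

Step 3 incorrectly states that |a| = a for all a. The correct definition is |a| = a when a >= 0, and |a| = -a when a < 0. Since -7 < 0, we have |-7| = -(-7) = 7, not -7.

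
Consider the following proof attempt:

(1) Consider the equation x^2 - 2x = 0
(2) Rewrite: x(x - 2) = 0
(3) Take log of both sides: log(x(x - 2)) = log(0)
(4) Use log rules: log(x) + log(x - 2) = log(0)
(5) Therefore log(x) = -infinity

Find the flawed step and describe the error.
Step 3: Take log of both sides: log(x(x - 2)) = log(0)

Step 3 takes the logarithm of both sides, resulting in log(0) on the right side. The logarithm is only defined for positive numbers; log(0) is undefined (approaches negative infinity). This operation is invalid.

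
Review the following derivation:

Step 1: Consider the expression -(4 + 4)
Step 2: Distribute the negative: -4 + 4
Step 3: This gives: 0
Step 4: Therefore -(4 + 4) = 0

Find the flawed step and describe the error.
Step 2: Distribute the negative: -4 + 4

Step 2 incorrectly distributes the negative sign. The correct distribution is -(4 + 4) = -4 - 4 = -8. The negative must be applied to both terms, not just the first. The error treats -(4 + 4) as -4 + 4, which equals 0 instead of -8.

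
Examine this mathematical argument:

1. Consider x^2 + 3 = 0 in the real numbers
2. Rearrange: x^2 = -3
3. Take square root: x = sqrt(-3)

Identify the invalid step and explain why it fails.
Step 3: Take square root: x = sqrt(-3)

Step 3 takes the square root of -3, which is negative. In the real number system, the square root of a negative number is undefined. The equation x^2 + 3 = 0 has no real solutions. Square roots of negative numbers only exist in the complex numbers.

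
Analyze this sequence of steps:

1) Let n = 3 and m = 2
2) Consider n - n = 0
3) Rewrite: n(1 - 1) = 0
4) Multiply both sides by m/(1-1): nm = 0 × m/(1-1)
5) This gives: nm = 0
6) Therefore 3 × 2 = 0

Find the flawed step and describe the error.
Step 4: Multiply both sides by m/(1-1): nm = 0 × m/(1-1)

Step 4 multiplies both sides by m/(1-1). However, 1-1 = 0, so this is multiplication by m/0, which is undefined. We cannot multiply by an undefined expression.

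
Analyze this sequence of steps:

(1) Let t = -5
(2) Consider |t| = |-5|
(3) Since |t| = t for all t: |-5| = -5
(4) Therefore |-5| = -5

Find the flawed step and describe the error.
Step 3: Since |t| = t for all t: |-5| = -5

Step 3 incorrectly states that |t| = t for all t. The correct definition is |t| = t when t >= 0, and |t| = -t when t < 0. Since -5 < 0, we have |-5| = -(-5) = 5, not -5.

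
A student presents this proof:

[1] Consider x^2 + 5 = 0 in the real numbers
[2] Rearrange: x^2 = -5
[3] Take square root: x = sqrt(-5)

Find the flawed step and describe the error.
Step 3: Take square root: x = sqrt(-5)

Step 3 takes the square root of -5, which is negative. In the real number system, the square root of a negative number is undefined. The equation x^2 + 5 = 0 has no real solutions. Square roots of negative numbers only exist in the complex numbers.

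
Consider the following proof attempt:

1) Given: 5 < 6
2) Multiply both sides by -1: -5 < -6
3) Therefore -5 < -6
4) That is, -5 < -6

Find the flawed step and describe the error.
Step 2: Multiply both sides by -1: -5 < -6

Step 2 multiplies both sides by -1 but fails to reverse the inequality sign. When multiplying (or dividing) an inequality by a negative number, the direction must be reversed. Since 5 < 6, we should get -5 > -6, i.e., -5 > -6.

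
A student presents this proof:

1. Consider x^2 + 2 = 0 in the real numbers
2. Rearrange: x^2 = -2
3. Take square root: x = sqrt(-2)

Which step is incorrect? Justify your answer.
Step 3: Take square root: x = sqrt(-2)

Step 3 takes the square root of -2, which is negative. In the real number system, the square root of a negative number is undefined. The equation x^2 + 2 = 0 has no real solutions. Square roots of negative numbers only exist in the complex numbers.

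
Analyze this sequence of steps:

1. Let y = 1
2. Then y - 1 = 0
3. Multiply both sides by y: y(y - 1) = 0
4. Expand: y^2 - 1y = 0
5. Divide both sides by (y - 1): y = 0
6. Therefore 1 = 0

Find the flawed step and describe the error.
Step 5: Divide both sides by (y - 1): y = 0

Step 5 divides both sides by (y - 1). However, since y = 1, we have (y - 1) = 0. Division by zero is undefined, making this step invalid.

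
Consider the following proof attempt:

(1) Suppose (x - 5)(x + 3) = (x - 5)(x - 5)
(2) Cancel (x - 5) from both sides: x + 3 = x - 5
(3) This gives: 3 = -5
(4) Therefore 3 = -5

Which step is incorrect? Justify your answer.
Step 2: Cancel (x - 5) from both sides: x + 3 = x - 5

Step 2 cancels (x - 5) from both sides. This is only valid if (x - 5) ≠ 0, i.e., x ≠ 5. When x = 5, both sides equal zero regardless of the other factors. The correct approach requires considering x = 5 as a separate case.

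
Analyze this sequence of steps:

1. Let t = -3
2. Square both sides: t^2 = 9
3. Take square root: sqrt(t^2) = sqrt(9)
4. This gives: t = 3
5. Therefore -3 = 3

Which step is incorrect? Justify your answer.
Step 4: This gives: t = 3

Step 4 incorrectly states that sqrt(t^2) = t. The correct identity is sqrt(t^2) = |t|. Since t = -3 < 0, we have sqrt(t^2) = |-3| = 3, not t = -3.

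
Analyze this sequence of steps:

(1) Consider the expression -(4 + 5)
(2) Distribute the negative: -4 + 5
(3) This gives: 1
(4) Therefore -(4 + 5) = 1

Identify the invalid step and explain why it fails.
Step 2: Distribute the negative: -4 + 5

Step 2 incorrectly distributes the negative sign. The correct distribution is -(4 + 5) = -4 - 5 = -9. The negative must be applied to both terms, not just the first. The error treats -(4 + 5) as -4 + 5, which equals 1 instead of -9.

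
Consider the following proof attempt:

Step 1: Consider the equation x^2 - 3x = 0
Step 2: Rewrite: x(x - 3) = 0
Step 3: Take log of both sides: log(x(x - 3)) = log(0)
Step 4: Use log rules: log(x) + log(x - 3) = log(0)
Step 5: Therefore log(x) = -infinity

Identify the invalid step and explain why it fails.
Step 3: Take log of both sides: log(x(x - 3)) = log(0)

Step 3 takes the logarithm of both sides, resulting in log(0) on the right side. The logarithm is only defined for positive numbers; log(0) is undefined (approaches negative infinity). This operation is invalid.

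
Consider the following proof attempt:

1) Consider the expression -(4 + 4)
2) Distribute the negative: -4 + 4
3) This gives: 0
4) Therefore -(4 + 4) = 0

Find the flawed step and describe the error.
Step 2: Distribute the negative: -4 + 4

Step 2 incorrectly distributes the negative sign. The correct distribution is -(4 + 4) = -4 - 4 = -8. The negative must be applied to both terms, not just the first. The error treats -(4 + 4) as -4 + 4, which equals 0 instead of -8.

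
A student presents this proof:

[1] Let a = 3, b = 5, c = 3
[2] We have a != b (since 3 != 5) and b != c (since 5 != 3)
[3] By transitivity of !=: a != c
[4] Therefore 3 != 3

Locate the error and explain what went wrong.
Step 3: By transitivity of !=: a != c

Step 3 incorrectly applies transitivity to the '!=' relation. Transitivity states: if a R b and b R c, then a R c. However, '!=' is not transitive. Counterexample: 3 != 5 and 5 != 3, but 3 = 3 (both equal 3). Transitivity holds for relations like <, <=, =, but not for !=.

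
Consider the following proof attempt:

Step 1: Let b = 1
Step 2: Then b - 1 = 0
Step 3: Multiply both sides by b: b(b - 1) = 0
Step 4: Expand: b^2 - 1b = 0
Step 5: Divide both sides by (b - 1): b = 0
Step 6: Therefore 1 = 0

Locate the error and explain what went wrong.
Step 5: Divide both sides by (b - 1): b = 0

Step 5 divides both sides by (b - 1). However, since b = 1, we have (b - 1) = 0. Division by zero is undefined, making this step invalid.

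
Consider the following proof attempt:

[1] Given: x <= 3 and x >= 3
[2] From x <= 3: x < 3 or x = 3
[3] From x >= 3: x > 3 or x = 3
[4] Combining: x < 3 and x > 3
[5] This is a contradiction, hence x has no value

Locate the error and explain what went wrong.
Step 4: Combining: x < 3 and x > 3

Step 4 incorrectly combines the conditions. From x <= 3 and x >= 3, the intersection is x = 3. The error treats the 'or' cases as 'and' requirements. The correct conclusion is that x = 3 is the unique solution, not that no solution exists.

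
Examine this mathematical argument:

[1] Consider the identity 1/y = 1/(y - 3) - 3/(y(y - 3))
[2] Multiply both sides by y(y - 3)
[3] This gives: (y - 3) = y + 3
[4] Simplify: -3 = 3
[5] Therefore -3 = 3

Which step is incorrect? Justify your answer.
Step 3: This gives: (y - 3) = y + 3

Step 3 makes a sign error when clearing denominators. Multiplying -3/(y(y - 3)) by y(y - 3) gives -3, not +3. The correct result is (y - 3) = y - 3, which is trivially true, not (y - 3) = y + 3. (Step 1 is a valid identity: 1/(y - 3) - 3/(y(y - 3)) = (y - 3)/(y(y - 3)) = 1/y.)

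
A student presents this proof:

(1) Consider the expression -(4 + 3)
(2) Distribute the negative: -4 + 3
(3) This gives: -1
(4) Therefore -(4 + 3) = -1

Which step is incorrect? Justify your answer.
Step 2: Distribute the negative: -4 + 3

Step 2 incorrectly distributes the negative sign. The correct distribution is -(4 + 3) = -4 - 3 = -7. The negative must be applied to both terms, not just the first. The error treats -(4 + 3) as -4 + 3, which equals -1 instead of -7.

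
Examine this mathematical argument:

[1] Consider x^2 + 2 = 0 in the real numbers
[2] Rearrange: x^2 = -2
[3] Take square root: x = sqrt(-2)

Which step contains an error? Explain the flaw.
Step 3: Take square root: x = sqrt(-2)

Step 3 takes the square root of -2, which is negative. In the real number system, the square root of a negative number is undefined. The equation x^2 + 2 = 0 has no real solutions. Square roots of negative numbers only exist in the complex numbers.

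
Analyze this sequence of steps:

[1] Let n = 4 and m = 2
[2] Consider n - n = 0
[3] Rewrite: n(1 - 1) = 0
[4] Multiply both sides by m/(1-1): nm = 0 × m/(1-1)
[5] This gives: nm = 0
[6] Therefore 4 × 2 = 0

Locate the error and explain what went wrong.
Step 4: Multiply both sides by m/(1-1): nm = 0 × m/(1-1)

Step 4 multiplies both sides by m/(1-1). However, 1-1 = 0, so this is multiplication by m/0, which is undefined. We cannot multiply by an undefined expression.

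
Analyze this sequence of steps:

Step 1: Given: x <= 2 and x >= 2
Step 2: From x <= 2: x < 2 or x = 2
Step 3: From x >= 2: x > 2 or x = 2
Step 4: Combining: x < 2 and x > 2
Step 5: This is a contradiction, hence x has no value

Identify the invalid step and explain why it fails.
Step 4: Combining: x < 2 and x > 2

Step 4 incorrectly combines the conditions. From x <= 2 and x >= 2, the intersection is x = 2. The error treats the 'or' cases as 'and' requirements. The correct conclusion is that x = 2 is the unique solution, not that no solution exists.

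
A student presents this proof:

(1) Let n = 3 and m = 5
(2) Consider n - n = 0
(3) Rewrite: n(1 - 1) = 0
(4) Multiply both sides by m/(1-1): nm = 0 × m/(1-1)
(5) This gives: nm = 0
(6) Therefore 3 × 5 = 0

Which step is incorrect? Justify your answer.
Step 4: Multiply both sides by m/(1-1): nm = 0 × m/(1-1)

Step 4 multiplies both sides by m/(1-1). However, 1-1 = 0, so this is multiplication by m/0, which is undefined. We cannot multiply by an undefined expression.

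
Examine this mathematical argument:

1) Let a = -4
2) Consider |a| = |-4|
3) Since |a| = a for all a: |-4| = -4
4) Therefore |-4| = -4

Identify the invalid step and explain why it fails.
Step 3: Since |a| = a for all a: |-4| = -4

Step 3 incorrectly states that |a| = a for all a. The correct definition is |a| = a when a >= 0, and |a| = -a when a < 0. Since -4 < 0, we have |-4| = -(-4) = 4, not -4.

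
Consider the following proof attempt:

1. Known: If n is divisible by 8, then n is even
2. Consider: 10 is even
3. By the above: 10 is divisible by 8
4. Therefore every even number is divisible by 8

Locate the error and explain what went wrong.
Step 3: By the above: 10 is divisible by 8

Step 3 commits the fallacy of affirming the consequent. The known fact 'divisible by 8 → even' does NOT imply 'even → divisible by 8'. That would be the converse, which is false. For example, 10 is even but 10 ÷ 8 = 1.25, which is not an integer.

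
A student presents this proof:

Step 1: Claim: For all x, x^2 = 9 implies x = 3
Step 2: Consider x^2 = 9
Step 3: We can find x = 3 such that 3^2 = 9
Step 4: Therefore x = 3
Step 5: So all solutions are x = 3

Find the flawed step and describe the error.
Step 4: Therefore x = 3

Step 4 incorrectly concludes that x = 3 is the only solution. The proof shows that x = 3 is A solution (existence), but does not show it is the ONLY solution (uniqueness). In fact, x = -3 is also a solution since (-3)^2 = 9. Finding one solution doesn't prove there are no others.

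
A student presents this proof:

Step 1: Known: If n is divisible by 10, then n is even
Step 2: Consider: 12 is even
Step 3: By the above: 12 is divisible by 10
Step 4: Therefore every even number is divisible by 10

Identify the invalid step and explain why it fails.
Step 3: By the above: 12 is divisible by 10

Step 3 commits the fallacy of affirming the consequent. The known fact 'divisible by 10 → even' does NOT imply 'even → divisible by 10'. That would be the converse, which is false. For example, 12 is even but 12 ÷ 10 = 1.20, which is not an integer.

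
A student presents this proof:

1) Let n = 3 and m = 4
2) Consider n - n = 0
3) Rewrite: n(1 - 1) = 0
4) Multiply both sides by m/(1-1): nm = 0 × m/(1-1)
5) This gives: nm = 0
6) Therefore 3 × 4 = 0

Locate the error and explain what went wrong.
Step 4: Multiply both sides by m/(1-1): nm = 0 × m/(1-1)

Step 4 multiplies both sides by m/(1-1). However, 1-1 = 0, so this is multiplication by m/0, which is undefined. We cannot multiply by an undefined expression.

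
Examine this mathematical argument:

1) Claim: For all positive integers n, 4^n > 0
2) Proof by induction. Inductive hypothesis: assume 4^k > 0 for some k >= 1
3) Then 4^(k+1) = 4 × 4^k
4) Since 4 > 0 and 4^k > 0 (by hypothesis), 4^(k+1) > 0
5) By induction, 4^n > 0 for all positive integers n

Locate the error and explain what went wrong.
Step 5: By induction, 4^n > 0 for all positive integers n

Step 5 concludes the proof by induction, but no base case was ever established. A valid induction proof requires: (1) a base case proving 4^1 > 0, and (2) an inductive step showing IF 4^k > 0 THEN 4^(k+1) > 0. Steps 2-4 correctly establish the inductive step, but without the base case the conclusion in step 5 does not follow.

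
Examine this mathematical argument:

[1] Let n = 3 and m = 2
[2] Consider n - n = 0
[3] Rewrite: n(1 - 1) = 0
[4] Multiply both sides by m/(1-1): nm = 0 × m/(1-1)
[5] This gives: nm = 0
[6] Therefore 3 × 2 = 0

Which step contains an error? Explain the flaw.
Step 4: Multiply both sides by m/(1-1): nm = 0 × m/(1-1)

Step 4 multiplies both sides by m/(1-1). However, 1-1 = 0, so this is multiplication by m/0, which is undefined. We cannot multiply by an undefined expression.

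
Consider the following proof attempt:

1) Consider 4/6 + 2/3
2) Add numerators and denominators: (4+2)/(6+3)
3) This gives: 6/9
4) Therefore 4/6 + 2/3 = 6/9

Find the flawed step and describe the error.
Step 2: Add numerators and denominators: (4+2)/(6+3)

Step 2 incorrectly adds fractions by separately adding numerators and denominators. This is wrong. The correct method requires a common denominator: 4/6 + 2/3 = (4×3 + 2×6)/(6×3) = 24/18 = 4/3. The method used gives 6/9, which is different.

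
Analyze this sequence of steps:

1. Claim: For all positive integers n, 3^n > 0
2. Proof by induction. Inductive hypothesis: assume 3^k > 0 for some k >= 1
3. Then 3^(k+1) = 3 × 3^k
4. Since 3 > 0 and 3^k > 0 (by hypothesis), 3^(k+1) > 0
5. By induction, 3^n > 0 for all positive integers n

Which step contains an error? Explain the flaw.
Step 5: By induction, 3^n > 0 for all positive integers n

Step 5 concludes the proof by induction, but no base case was ever established. A valid induction proof requires: (1) a base case proving 3^1 > 0, and (2) an inductive step showing IF 3^k > 0 THEN 3^(k+1) > 0. Steps 2-4 correctly establish the inductive step, but without the base case the conclusion in step 5 does not follow.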